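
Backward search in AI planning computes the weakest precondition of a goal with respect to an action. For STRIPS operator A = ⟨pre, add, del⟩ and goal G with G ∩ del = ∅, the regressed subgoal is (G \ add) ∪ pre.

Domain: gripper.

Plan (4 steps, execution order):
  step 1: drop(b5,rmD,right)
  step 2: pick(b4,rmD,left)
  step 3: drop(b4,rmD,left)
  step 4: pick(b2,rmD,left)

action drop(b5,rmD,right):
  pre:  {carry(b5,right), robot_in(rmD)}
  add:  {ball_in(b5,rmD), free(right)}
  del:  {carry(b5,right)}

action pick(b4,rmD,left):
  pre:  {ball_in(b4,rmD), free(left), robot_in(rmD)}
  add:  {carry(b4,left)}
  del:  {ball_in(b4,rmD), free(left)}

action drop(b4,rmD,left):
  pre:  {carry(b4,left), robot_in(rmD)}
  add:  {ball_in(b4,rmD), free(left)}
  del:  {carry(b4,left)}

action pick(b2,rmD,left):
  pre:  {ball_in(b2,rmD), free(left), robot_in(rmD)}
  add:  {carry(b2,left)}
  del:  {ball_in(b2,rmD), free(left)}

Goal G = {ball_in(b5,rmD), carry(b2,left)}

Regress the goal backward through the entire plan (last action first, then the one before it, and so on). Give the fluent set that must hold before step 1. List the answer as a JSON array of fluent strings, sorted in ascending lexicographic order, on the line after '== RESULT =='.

Work backward from the goal:
  through step 4 (pick(b2,rmD,left)): drop {carry(b2,left)}, keep {ball_in(b5,rmD)}, require {ball_in(b2,rmD), free(left), robot_in(rmD)}
    → {ball_in(b2,rmD), ball_in(b5,rmD), free(left), robot_in(rmD)}
  through step 3 (drop(b4,rmD,left)): drop {free(left)}, keep {ball_in(b2,rmD), ball_in(b5,rmD), robot_in(rmD)}, require {carry(b4,left), robot_in(rmD)}
    → {ball_in(b2,rmD), ball_in(b5,rmD), carry(b4,left), robot_in(rmD)}
  through step 2 (pick(b4,rmD,left)): drop {carry(b4,left)}, keep {ball_in(b2,rmD), ball_in(b5,rmD), robot_in(rmD)}, require {ball_in(b4,rmD), free(left), robot_in(rmD)}
    → {ball_in(b2,rmD), ball_in(b4,rmD), ball_in(b5,rmD), free(left), robot_in(rmD)}
  through step 1 (drop(b5,rmD,right)): drop {ball_in(b5,rmD)}, keep {ball_in(b2,rmD), ball_in(b4,rmD), free(left), robot_in(rmD)}, require {carry(b5,right), robot_in(rmD)}
    → {ball_in(b2,rmD), ball_in(b4,rmD), carry(b5,right), free(left), robot_in(rmD)}

== RESULT ==
["ball_in(b2,rmD)", "ball_in(b4,rmD)", "carry(b5,right)", "free(left)", "robot_in(rmD)"]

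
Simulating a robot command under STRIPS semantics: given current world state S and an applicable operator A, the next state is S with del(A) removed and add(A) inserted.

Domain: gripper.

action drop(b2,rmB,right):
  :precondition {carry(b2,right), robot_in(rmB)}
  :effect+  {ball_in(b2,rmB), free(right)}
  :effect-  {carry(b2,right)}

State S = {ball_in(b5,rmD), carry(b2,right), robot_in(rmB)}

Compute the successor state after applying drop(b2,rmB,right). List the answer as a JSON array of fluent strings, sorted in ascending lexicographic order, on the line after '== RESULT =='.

Compute (S \ del) ∪ add:
  pre ⊆ S: {carry(b2,right), robot_in(rmB)} ⊆ S  — applicable
  S \ del = {ball_in(b5,rmD), robot_in(rmB)}
  ∪ add   = {ball_in(b2,rmB), ball_in(b5,rmD), free(right), robot_in(rmB)}

== RESULT ==
["ball_in(b2,rmB)", "ball_in(b5,rmD)", "free(right)", "robot_in(rmB)"]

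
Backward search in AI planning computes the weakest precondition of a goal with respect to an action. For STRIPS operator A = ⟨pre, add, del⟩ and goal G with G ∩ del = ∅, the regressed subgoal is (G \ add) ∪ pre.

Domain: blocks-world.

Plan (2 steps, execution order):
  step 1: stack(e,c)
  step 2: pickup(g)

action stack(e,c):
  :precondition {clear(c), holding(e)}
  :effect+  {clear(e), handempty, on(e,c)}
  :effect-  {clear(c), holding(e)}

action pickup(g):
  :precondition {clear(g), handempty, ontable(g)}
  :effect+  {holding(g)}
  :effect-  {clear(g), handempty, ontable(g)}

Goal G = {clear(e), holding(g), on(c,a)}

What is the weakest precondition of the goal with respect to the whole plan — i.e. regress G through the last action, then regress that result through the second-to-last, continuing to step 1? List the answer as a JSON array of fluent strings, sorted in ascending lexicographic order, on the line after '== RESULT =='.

Work backward from the goal:
  through step 2 (pickup(g)): drop {holding(g)}, keep {clear(e), on(c,a)}, require {clear(g), handempty, ontable(g)}
    → {clear(e), clear(g), handempty, on(c,a), ontable(g)}
  through step 1 (stack(e,c)): drop {clear(e), handempty}, keep {clear(g), on(c,a), ontable(g)}, require {clear(c), holding(e)}
    → {clear(c), clear(g), holding(e), on(c,a), ontable(g)}

== RESULT ==
["clear(c)", "clear(g)", "holding(e)", "on(c,a)", "ontable(g)"]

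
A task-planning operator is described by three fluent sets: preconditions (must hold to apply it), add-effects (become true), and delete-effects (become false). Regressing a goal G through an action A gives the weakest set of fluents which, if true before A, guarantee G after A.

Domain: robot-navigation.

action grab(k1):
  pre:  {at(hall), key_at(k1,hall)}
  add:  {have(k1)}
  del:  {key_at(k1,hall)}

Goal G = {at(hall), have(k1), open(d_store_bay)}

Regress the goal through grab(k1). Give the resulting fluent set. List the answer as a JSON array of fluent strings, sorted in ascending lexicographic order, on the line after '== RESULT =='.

Compute (G \ add) ∪ pre:
  G ∩ del = {}  (empty — regression defined)
  G \ add = {at(hall), have(k1), open(d_store_bay)} \ {have(k1)} = {at(hall), open(d_store_bay)}
  ∪ pre   = {at(hall), open(d_store_bay)} ∪ {at(hall), key_at(k1,hall)}
          = {at(hall), key_at(k1,hall), open(d_store_bay)}

== RESULT ==
["at(hall)", "key_at(k1,hall)", "open(d_store_bay)"]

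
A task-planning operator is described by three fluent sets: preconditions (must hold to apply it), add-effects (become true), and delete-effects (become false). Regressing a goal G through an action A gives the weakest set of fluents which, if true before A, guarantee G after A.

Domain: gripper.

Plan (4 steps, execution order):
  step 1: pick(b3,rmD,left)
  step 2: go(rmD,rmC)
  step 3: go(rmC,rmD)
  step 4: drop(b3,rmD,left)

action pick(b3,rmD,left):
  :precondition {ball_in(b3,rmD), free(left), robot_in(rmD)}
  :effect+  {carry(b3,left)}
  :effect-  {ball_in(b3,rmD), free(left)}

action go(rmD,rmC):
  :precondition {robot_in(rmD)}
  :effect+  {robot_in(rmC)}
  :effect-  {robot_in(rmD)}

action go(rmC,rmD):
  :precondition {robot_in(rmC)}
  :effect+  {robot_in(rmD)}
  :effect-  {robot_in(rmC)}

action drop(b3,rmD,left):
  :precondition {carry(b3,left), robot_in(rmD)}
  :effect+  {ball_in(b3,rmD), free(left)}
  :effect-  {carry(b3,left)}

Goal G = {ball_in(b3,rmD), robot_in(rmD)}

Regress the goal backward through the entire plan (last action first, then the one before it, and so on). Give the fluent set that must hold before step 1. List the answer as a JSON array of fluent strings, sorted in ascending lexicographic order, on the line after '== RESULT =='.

Regress step by step:
  through step 4 (drop(b3,rmD,left)): drop {ball_in(b3,rmD)}, keep {robot_in(rmD)}, require {carry(b3,left), robot_in(rmD)}
    → {carry(b3,left), robot_in(rmD)}
  through step 3 (go(rmC,rmD)): drop {robot_in(rmD)}, keep {carry(b3,left)}, require {robot_in(rmC)}
    → {carry(b3,left), robot_in(rmC)}
  through step 2 (go(rmD,rmC)): drop {robot_in(rmC)}, keep {carry(b3,left)}, require {robot_in(rmD)}
    → {carry(b3,left), robot_in(rmD)}
  through step 1 (pick(b3,rmD,left)): drop {carry(b3,left)}, keep {robot_in(rmD)}, require {ball_in(b3,rmD), free(left), robot_in(rmD)}
    → {ball_in(b3,rmD), free(left), robot_in(rmD)}

== RESULT ==
["ball_in(b3,rmD)", "free(left)", "robot_in(rmD)"]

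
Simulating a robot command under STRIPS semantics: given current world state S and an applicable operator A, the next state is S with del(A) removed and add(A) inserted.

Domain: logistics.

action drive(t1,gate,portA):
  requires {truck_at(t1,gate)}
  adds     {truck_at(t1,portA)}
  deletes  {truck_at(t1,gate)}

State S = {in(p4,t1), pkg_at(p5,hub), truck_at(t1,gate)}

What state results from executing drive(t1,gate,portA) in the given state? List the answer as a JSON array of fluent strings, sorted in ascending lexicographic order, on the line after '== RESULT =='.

Progress:
  pre ⊆ S: {truck_at(t1,gate)} ⊆ S  — applicable
  S \ del = {in(p4,t1), pkg_at(p5,hub)}
  ∪ add   = {in(p4,t1), pkg_at(p5,hub), truck_at(t1,portA)}

== RESULT ==
["in(p4,t1)", "pkg_at(p5,hub)", "truck_at(t1,portA)"]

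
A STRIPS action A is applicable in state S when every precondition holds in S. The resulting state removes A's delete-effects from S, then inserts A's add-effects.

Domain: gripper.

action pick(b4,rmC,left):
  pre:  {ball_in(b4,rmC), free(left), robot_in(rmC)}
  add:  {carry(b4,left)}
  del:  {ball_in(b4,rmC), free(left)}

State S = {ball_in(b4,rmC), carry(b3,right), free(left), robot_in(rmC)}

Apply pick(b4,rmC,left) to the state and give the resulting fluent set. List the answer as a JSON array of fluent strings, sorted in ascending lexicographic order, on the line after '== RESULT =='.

Compute (S \ del) ∪ add:
  pre ⊆ S: {ball_in(b4,rmC), free(left), robot_in(rmC)} ⊆ S  — applicable
  S \ del = {carry(b3,right), robot_in(rmC)}
  ∪ add   = {carry(b3,right), carry(b4,left), robot_in(rmC)}

== RESULT ==
["carry(b3,right)", "carry(b4,left)", "robot_in(rmC)"]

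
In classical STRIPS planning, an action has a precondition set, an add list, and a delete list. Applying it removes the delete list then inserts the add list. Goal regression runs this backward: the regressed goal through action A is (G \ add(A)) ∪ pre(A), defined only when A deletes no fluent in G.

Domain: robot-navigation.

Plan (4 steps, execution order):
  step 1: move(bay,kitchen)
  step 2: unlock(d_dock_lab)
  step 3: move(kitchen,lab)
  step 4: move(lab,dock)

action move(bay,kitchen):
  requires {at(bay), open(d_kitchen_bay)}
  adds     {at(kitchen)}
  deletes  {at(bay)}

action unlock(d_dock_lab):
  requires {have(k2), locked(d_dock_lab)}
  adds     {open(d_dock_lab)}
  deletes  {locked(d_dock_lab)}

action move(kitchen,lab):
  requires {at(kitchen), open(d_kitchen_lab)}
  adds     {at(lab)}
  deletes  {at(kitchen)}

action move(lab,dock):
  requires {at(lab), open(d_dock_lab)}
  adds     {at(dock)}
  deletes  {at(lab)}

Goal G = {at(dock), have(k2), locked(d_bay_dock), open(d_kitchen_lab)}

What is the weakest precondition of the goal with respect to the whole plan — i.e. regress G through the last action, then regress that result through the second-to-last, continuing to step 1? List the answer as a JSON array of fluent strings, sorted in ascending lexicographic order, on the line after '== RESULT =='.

Work backward from the goal:
  through step 4 (move(lab,dock)): drop {at(dock)}, keep {have(k2), locked(d_bay_dock), open(d_kitchen_lab)}, require {at(lab), open(d_dock_lab)}
    → {at(lab), have(k2), locked(d_bay_dock), open(d_dock_lab), open(d_kitchen_lab)}
  through step 3 (move(kitchen,lab)): drop {at(lab)}, keep {have(k2), locked(d_bay_dock), open(d_dock_lab), open(d_kitchen_lab)}, require {at(kitchen), open(d_kitchen_lab)}
    → {at(kitchen), have(k2), locked(d_bay_dock), open(d_dock_lab), open(d_kitchen_lab)}
  through step 2 (unlock(d_dock_lab)): drop {open(d_dock_lab)}, keep {at(kitchen), have(k2), locked(d_bay_dock), open(d_kitchen_lab)}, require {have(k2), locked(d_dock_lab)}
    → {at(kitchen), have(k2), locked(d_bay_dock), locked(d_dock_lab), open(d_kitchen_lab)}
  through step 1 (move(bay,kitchen)): drop {at(kitchen)}, keep {have(k2), locked(d_bay_dock), locked(d_dock_lab), open(d_kitchen_lab)}, require {at(bay), open(d_kitchen_bay)}
    → {at(bay), have(k2), locked(d_bay_dock), locked(d_dock_lab), open(d_kitchen_bay), open(d_kitchen_lab)}

== RESULT ==
["at(bay)", "have(k2)", "locked(d_bay_dock)", "locked(d_dock_lab)", "open(d_kitchen_bay)", "open(d_kitchen_lab)"]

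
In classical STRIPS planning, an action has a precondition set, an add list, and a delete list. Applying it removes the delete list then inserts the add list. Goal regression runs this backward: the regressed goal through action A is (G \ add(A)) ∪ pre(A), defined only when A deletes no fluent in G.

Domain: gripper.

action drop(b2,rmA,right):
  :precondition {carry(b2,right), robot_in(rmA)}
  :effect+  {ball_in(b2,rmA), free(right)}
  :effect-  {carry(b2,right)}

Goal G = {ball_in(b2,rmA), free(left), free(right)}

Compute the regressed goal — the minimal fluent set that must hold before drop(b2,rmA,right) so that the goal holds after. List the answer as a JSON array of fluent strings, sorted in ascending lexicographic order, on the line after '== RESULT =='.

Compute (G \ add) ∪ pre:
  G ∩ del = {}  (empty — regression defined)
  G \ add = {ball_in(b2,rmA), free(left), free(right)} \ {ball_in(b2,rmA), free(right)} = {free(left)}
  ∪ pre   = {free(left)} ∪ {carry(b2,right), robot_in(rmA)}
          = {carry(b2,right), free(left), robot_in(rmA)}

== RESULT ==
["carry(b2,right)", "free(left)", "robot_in(rmA)"]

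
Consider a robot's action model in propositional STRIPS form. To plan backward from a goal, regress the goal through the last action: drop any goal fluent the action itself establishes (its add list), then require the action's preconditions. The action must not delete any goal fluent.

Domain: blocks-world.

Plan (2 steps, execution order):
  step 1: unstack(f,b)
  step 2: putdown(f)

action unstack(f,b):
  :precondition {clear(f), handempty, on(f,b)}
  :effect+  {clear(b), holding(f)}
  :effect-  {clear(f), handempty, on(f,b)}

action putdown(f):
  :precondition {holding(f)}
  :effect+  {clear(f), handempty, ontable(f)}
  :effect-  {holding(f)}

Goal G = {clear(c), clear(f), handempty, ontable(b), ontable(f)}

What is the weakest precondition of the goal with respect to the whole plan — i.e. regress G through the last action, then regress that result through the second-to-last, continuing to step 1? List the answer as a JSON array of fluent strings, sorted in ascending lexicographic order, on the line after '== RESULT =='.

Work backward from the goal:
  through step 2 (putdown(f)): drop {clear(f), handempty, ontable(f)}, keep {clear(c), ontable(b)}, require {holding(f)}
    → {clear(c), holding(f), ontable(b)}
  through step 1 (unstack(f,b)): drop {holding(f)}, keep {clear(c), ontable(b)}, require {clear(f), handempty, on(f,b)}
    → {clear(c), clear(f), handempty, on(f,b), ontable(b)}

== RESULT ==
["clear(c)", "clear(f)", "handempty", "on(f,b)", "ontable(b)"]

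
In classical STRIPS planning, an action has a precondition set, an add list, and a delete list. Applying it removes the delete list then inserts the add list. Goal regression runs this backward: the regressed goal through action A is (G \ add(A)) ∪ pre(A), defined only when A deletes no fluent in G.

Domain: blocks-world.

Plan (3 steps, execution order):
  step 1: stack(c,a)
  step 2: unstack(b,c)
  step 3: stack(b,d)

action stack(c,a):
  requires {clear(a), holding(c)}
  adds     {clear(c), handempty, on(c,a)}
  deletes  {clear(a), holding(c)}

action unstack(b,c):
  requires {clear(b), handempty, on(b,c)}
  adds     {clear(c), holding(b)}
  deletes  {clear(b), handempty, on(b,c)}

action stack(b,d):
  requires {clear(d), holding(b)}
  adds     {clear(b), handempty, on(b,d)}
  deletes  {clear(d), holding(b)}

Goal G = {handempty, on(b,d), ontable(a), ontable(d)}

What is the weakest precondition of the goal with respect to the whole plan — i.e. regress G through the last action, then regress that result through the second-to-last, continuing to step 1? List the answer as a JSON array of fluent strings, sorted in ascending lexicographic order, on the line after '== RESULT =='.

Regress step by step:
  through step 3 (stack(b,d)): drop {handempty, on(b,d)}, keep {ontable(a), ontable(d)}, require {clear(d), holding(b)}
    → {clear(d), holding(b), ontable(a), ontable(d)}
  through step 2 (unstack(b,c)): drop {holding(b)}, keep {clear(d), ontable(a), ontable(d)}, require {clear(b), handempty, on(b,c)}
    → {clear(b), clear(d), handempty, on(b,c), ontable(a), ontable(d)}
  through step 1 (stack(c,a)): drop {handempty}, keep {clear(b), clear(d), on(b,c), ontable(a), ontable(d)}, require {clear(a), holding(c)}
    → {clear(a), clear(b), clear(d), holding(c), on(b,c), ontable(a), ontable(d)}

== RESULT ==
["clear(a)", "clear(b)", "clear(d)", "holding(c)", "on(b,c)", "ontable(a)", "ontable(d)"]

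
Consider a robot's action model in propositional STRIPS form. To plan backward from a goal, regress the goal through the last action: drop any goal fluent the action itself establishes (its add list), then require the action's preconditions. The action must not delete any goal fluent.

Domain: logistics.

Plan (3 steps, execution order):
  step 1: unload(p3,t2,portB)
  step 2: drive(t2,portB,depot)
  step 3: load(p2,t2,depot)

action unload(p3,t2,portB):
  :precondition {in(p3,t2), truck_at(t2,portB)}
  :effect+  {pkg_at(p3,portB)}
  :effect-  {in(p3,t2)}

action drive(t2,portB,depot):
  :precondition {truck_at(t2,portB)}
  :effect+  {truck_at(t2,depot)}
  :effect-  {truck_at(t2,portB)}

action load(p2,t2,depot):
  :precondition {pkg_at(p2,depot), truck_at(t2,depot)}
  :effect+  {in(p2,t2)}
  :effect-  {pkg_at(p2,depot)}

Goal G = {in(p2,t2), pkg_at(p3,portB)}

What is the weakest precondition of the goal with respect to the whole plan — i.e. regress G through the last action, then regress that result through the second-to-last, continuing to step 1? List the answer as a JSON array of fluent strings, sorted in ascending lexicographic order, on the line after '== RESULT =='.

Regress step by step:
  through step 3 (load(p2,t2,depot)): drop {in(p2,t2)}, keep {pkg_at(p3,portB)}, require {pkg_at(p2,depot), truck_at(t2,depot)}
    → {pkg_at(p2,depot), pkg_at(p3,portB), truck_at(t2,depot)}
  through step 2 (drive(t2,portB,depot)): drop {truck_at(t2,depot)}, keep {pkg_at(p2,depot), pkg_at(p3,portB)}, require {truck_at(t2,portB)}
    → {pkg_at(p2,depot), pkg_at(p3,portB), truck_at(t2,portB)}
  through step 1 (unload(p3,t2,portB)): drop {pkg_at(p3,portB)}, keep {pkg_at(p2,depot), truck_at(t2,portB)}, require {in(p3,t2), truck_at(t2,portB)}
    → {in(p3,t2), pkg_at(p2,depot), truck_at(t2,portB)}

== RESULT ==
["in(p3,t2)", "pkg_at(p2,depot)", "truck_at(t2,portB)"]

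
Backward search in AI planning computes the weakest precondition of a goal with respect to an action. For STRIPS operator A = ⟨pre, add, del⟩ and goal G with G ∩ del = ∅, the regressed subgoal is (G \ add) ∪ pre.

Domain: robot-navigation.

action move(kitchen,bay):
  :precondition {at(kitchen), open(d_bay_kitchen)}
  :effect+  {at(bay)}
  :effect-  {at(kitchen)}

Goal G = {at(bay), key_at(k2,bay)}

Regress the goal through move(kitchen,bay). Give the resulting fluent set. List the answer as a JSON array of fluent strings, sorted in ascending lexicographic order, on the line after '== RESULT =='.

Regress:
  G ∩ del = {}  (empty — regression defined)
  G \ add = {at(bay), key_at(k2,bay)} \ {at(bay)} = {key_at(k2,bay)}
  ∪ pre   = {key_at(k2,bay)} ∪ {at(kitchen), open(d_bay_kitchen)}
          = {at(kitchen), key_at(k2,bay), open(d_bay_kitchen)}

== RESULT ==
["at(kitchen)", "key_at(k2,bay)", "open(d_bay_kitchen)"]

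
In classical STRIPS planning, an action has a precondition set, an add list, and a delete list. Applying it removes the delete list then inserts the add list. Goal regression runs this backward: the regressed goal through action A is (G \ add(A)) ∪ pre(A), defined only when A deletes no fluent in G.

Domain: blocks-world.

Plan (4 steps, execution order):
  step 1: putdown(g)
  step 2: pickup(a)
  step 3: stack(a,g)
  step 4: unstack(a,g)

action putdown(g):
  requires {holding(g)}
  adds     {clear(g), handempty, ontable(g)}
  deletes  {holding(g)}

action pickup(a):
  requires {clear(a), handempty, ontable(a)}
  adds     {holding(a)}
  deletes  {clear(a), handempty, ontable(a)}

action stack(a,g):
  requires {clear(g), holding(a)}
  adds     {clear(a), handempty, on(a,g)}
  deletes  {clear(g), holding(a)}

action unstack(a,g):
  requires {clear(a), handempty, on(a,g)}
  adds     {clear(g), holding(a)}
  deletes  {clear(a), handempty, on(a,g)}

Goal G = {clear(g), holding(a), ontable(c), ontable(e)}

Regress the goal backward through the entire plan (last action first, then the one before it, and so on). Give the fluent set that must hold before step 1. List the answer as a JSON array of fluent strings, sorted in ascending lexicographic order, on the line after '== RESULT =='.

Work backward from the goal:
  through step 4 (unstack(a,g)): drop {clear(g), holding(a)}, keep {ontable(c), ontable(e)}, require {clear(a), handempty, on(a,g)}
    → {clear(a), handempty, on(a,g), ontable(c), ontable(e)}
  through step 3 (stack(a,g)): drop {clear(a), handempty, on(a,g)}, keep {ontable(c), ontable(e)}, require {clear(g), holding(a)}
    → {clear(g), holding(a), ontable(c), ontable(e)}
  through step 2 (pickup(a)): drop {holding(a)}, keep {clear(g), ontable(c), ontable(e)}, require {clear(a), handempty, ontable(a)}
    → {clear(a), clear(g), handempty, ontable(a), ontable(c), ontable(e)}
  through step 1 (putdown(g)): drop {clear(g), handempty}, keep {clear(a), ontable(a), ontable(c), ontable(e)}, require {holding(g)}
    → {clear(a), holding(g), ontable(a), ontable(c), ontable(e)}

== RESULT ==
["clear(a)", "holding(g)", "ontable(a)", "ontable(c)", "ontable(e)"]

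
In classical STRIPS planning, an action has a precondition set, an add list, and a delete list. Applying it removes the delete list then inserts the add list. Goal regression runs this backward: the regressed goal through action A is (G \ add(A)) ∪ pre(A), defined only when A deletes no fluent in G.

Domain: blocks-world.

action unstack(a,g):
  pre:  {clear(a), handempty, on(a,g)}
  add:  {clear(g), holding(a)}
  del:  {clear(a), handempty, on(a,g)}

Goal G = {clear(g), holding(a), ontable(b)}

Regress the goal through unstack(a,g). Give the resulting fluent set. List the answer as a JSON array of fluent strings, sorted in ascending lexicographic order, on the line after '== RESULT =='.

Regress:
  G ∩ del = {}  (empty — regression defined)
  G \ add = {clear(g), holding(a), ontable(b)} \ {clear(g), holding(a)} = {ontable(b)}
  ∪ pre   = {ontable(b)} ∪ {clear(a), handempty, on(a,g)}
          = {clear(a), handempty, on(a,g), ontable(b)}

== RESULT ==
["clear(a)", "handempty", "on(a,g)", "ontable(b)"]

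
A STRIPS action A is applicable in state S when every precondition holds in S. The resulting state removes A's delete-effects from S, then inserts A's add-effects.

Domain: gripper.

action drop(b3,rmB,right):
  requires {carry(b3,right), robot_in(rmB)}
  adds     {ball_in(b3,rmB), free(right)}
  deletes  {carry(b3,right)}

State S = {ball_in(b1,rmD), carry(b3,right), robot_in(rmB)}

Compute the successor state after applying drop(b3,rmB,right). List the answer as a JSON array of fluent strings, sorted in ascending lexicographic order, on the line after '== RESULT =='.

Compute (S \ del) ∪ add:
  pre ⊆ S: {carry(b3,right), robot_in(rmB)} ⊆ S  — applicable
  S \ del = {ball_in(b1,rmD), robot_in(rmB)}
  ∪ add   = {ball_in(b1,rmD), ball_in(b3,rmB), free(right), robot_in(rmB)}

== RESULT ==
["ball_in(b1,rmD)", "ball_in(b3,rmB)", "free(right)", "robot_in(rmB)"]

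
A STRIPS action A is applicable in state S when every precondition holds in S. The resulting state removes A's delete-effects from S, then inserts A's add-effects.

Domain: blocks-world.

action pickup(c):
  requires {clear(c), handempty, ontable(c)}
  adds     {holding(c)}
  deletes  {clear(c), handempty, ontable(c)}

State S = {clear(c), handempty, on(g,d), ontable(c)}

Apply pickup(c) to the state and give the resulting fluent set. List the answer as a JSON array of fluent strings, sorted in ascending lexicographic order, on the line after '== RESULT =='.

Progress:
  pre ⊆ S: {clear(c), handempty, ontable(c)} ⊆ S  — applicable
  S \ del = {on(g,d)}
  ∪ add   = {holding(c), on(g,d)}

== RESULT ==
["holding(c)", "on(g,d)"]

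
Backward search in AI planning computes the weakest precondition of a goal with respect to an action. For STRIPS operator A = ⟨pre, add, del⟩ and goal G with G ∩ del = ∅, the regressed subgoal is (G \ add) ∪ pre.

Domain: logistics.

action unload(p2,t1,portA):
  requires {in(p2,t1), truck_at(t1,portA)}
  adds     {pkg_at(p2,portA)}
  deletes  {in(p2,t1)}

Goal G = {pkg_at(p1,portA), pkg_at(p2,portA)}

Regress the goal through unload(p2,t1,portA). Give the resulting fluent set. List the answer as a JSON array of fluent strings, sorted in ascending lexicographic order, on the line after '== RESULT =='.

Regress:
  G ∩ del = {}  (empty — regression defined)
  G \ add = {pkg_at(p1,portA), pkg_at(p2,portA)} \ {pkg_at(p2,portA)} = {pkg_at(p1,portA)}
  ∪ pre   = {pkg_at(p1,portA)} ∪ {in(p2,t1), truck_at(t1,portA)}
          = {in(p2,t1), pkg_at(p1,portA), truck_at(t1,portA)}

== RESULT ==
["in(p2,t1)", "pkg_at(p1,portA)", "truck_at(t1,portA)"]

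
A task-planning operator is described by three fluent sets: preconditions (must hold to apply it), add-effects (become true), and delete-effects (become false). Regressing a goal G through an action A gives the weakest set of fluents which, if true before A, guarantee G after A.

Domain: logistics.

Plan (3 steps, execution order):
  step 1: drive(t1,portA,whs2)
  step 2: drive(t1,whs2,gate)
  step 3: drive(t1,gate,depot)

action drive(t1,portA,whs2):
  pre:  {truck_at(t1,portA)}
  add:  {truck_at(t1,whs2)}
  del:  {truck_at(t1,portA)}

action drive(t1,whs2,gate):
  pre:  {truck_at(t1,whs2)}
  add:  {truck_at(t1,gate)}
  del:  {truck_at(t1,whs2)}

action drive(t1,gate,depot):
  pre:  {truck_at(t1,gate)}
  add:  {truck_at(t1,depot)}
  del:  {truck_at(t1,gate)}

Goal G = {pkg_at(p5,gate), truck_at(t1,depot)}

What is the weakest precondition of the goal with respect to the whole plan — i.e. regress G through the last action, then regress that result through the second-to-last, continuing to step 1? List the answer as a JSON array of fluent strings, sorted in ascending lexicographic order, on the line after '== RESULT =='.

Work backward from the goal:
  through step 3 (drive(t1,gate,depot)): drop {truck_at(t1,depot)}, keep {pkg_at(p5,gate)}, require {truck_at(t1,gate)}
    → {pkg_at(p5,gate), truck_at(t1,gate)}
  through step 2 (drive(t1,whs2,gate)): drop {truck_at(t1,gate)}, keep {pkg_at(p5,gate)}, require {truck_at(t1,whs2)}
    → {pkg_at(p5,gate), truck_at(t1,whs2)}
  through step 1 (drive(t1,portA,whs2)): drop {truck_at(t1,whs2)}, keep {pkg_at(p5,gate)}, require {truck_at(t1,portA)}
    → {pkg_at(p5,gate), truck_at(t1,portA)}

== RESULT ==
["pkg_at(p5,gate)", "truck_at(t1,portA)"]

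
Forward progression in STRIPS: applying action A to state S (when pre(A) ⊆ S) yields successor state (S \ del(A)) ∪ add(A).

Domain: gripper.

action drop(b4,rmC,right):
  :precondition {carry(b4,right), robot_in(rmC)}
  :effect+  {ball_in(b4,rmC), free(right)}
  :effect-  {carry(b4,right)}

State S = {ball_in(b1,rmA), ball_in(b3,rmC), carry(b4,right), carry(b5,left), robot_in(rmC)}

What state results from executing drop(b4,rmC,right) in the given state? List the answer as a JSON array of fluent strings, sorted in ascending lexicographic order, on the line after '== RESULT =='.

Compute (S \ del) ∪ add:
  pre ⊆ S: {carry(b4,right), robot_in(rmC)} ⊆ S  — applicable
  S \ del = {ball_in(b1,rmA), ball_in(b3,rmC), carry(b5,left), robot_in(rmC)}
  ∪ add   = {ball_in(b1,rmA), ball_in(b3,rmC), ball_in(b4,rmC), carry(b5,left), free(right), robot_in(rmC)}

== RESULT ==
["ball_in(b1,rmA)", "ball_in(b3,rmC)", "ball_in(b4,rmC)", "carry(b5,left)", "free(right)", "robot_in(rmC)"]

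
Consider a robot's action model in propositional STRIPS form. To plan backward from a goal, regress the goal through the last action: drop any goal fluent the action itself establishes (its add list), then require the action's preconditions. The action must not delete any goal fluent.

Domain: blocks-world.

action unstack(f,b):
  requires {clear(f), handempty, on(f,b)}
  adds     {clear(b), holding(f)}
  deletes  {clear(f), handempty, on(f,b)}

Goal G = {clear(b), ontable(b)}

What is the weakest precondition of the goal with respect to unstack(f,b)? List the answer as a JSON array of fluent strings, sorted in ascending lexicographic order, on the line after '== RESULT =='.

Compute (G \ add) ∪ pre:
  G ∩ del = {}  (empty — regression defined)
  G \ add = {clear(b), ontable(b)} \ {clear(b), holding(f)} = {ontable(b)}
  ∪ pre   = {ontable(b)} ∪ {clear(f), handempty, on(f,b)}
          = {clear(f), handempty, on(f,b), ontable(b)}

== RESULT ==
["clear(f)", "handempty", "on(f,b)", "ontable(b)"]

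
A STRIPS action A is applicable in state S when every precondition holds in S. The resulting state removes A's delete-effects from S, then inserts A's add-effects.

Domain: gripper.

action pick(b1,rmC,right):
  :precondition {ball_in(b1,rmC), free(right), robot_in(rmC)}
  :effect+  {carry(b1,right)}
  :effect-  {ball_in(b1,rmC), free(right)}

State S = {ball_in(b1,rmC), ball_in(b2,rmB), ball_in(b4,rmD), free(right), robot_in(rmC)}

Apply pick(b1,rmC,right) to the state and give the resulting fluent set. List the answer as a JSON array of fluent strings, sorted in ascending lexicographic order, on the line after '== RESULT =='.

Progress:
  pre ⊆ S: {ball_in(b1,rmC), free(right), robot_in(rmC)} ⊆ S  — applicable
  S \ del = {ball_in(b2,rmB), ball_in(b4,rmD), robot_in(rmC)}
  ∪ add   = {ball_in(b2,rmB), ball_in(b4,rmD), carry(b1,right), robot_in(rmC)}

== RESULT ==
["ball_in(b2,rmB)", "ball_in(b4,rmD)", "carry(b1,right)", "robot_in(rmC)"]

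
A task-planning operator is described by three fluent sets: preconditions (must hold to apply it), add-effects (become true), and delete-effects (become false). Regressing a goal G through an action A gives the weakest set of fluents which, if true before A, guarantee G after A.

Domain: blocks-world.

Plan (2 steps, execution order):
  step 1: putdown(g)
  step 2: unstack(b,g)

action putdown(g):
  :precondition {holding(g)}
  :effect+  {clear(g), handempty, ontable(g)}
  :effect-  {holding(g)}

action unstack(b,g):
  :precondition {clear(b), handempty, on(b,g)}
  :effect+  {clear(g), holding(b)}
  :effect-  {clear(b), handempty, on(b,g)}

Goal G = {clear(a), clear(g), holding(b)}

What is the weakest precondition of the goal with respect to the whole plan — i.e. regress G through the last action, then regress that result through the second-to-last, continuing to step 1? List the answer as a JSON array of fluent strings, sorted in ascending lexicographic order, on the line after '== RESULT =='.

Regress step by step:
  through step 2 (unstack(b,g)): drop {clear(g), holding(b)}, keep {clear(a)}, require {clear(b), handempty, on(b,g)}
    → {clear(a), clear(b), handempty, on(b,g)}
  through step 1 (putdown(g)): drop {handempty}, keep {clear(a), clear(b), on(b,g)}, require {holding(g)}
    → {clear(a), clear(b), holding(g), on(b,g)}

== RESULT ==
["clear(a)", "clear(b)", "holding(g)", "on(b,g)"]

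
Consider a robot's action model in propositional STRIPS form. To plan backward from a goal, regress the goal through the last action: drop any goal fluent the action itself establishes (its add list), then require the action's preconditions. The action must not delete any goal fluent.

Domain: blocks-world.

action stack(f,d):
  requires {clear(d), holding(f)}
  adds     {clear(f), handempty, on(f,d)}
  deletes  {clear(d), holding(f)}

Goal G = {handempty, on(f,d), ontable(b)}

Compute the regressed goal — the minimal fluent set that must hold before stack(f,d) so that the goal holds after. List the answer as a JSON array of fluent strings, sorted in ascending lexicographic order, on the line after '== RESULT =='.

Regress:
  G ∩ del = {}  (empty — regression defined)
  G \ add = {handempty, on(f,d), ontable(b)} \ {clear(f), handempty, on(f,d)} = {ontable(b)}
  ∪ pre   = {ontable(b)} ∪ {clear(d), holding(f)}
          = {clear(d), holding(f), ontable(b)}

== RESULT ==
["clear(d)", "holding(f)", "ontable(b)"]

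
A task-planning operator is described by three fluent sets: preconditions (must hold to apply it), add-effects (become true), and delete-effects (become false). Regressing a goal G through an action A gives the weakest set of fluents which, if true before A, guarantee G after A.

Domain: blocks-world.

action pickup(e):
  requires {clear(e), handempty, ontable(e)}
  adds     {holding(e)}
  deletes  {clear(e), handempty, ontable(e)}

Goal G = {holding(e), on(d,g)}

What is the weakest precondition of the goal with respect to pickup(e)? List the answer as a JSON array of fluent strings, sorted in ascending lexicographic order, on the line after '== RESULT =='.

Regress:
  G ∩ del = {}  (empty — regression defined)
  G \ add = {holding(e), on(d,g)} \ {holding(e)} = {on(d,g)}
  ∪ pre   = {on(d,g)} ∪ {clear(e), handempty, ontable(e)}
          = {clear(e), handempty, on(d,g), ontable(e)}

== RESULT ==
["clear(e)", "handempty", "on(d,g)", "ontable(e)"]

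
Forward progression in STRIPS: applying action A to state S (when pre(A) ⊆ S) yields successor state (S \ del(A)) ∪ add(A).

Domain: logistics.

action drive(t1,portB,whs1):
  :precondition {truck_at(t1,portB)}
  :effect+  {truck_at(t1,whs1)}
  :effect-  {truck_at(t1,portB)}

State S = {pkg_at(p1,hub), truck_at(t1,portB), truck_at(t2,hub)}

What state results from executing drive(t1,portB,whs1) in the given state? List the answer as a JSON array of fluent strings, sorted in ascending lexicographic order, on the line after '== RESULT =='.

Progress:
  pre ⊆ S: {truck_at(t1,portB)} ⊆ S  — applicable
  S \ del = {pkg_at(p1,hub), truck_at(t2,hub)}
  ∪ add   = {pkg_at(p1,hub), truck_at(t1,whs1), truck_at(t2,hub)}

== RESULT ==
["pkg_at(p1,hub)", "truck_at(t1,whs1)", "truck_at(t2,hub)"]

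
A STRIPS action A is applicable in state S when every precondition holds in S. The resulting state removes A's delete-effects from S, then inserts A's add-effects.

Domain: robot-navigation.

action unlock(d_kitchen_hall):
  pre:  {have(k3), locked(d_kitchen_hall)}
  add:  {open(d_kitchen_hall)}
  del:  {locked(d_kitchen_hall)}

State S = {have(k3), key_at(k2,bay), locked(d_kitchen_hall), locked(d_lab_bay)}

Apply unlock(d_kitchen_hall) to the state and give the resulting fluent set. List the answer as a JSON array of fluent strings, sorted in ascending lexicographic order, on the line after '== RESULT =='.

Compute (S \ del) ∪ add:
  pre ⊆ S: {have(k3), locked(d_kitchen_hall)} ⊆ S  — applicable
  S \ del = {have(k3), key_at(k2,bay), locked(d_lab_bay)}
  ∪ add   = {have(k3), key_at(k2,bay), locked(d_lab_bay), open(d_kitchen_hall)}

== RESULT ==
["have(k3)", "key_at(k2,bay)", "locked(d_lab_bay)", "open(d_kitchen_hall)"]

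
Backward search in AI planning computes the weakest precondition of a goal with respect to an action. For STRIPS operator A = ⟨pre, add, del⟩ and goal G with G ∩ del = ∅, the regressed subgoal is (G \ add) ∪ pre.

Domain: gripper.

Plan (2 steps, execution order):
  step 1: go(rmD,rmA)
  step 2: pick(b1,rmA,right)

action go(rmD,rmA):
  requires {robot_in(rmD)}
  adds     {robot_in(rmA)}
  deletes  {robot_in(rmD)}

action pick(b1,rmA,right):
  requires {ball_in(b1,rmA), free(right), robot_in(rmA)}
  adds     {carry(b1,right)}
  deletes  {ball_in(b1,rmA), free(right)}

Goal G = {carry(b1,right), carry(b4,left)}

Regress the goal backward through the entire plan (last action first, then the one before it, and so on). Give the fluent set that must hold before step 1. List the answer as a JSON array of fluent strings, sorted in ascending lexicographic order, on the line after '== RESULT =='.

Regress step by step:
  through step 2 (pick(b1,rmA,right)): drop {carry(b1,right)}, keep {carry(b4,left)}, require {ball_in(b1,rmA), free(right), robot_in(rmA)}
    → {ball_in(b1,rmA), carry(b4,left), free(right), robot_in(rmA)}
  through step 1 (go(rmD,rmA)): drop {robot_in(rmA)}, keep {ball_in(b1,rmA), carry(b4,left), free(right)}, require {robot_in(rmD)}
    → {ball_in(b1,rmA), carry(b4,left), free(right), robot_in(rmD)}

== RESULT ==
["ball_in(b1,rmA)", "carry(b4,left)", "free(right)", "robot_in(rmD)"]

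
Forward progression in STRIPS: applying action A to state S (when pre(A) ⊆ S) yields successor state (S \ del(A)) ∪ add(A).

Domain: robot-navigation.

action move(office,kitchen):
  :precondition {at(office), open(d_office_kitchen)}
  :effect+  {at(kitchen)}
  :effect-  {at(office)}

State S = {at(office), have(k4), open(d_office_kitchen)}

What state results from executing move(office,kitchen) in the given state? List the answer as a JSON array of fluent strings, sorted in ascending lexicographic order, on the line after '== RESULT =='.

Progress:
  pre ⊆ S: {at(office), open(d_office_kitchen)} ⊆ S  — applicable
  S \ del = {have(k4), open(d_office_kitchen)}
  ∪ add   = {at(kitchen), have(k4), open(d_office_kitchen)}

== RESULT ==
["at(kitchen)", "have(k4)", "open(d_office_kitchen)"]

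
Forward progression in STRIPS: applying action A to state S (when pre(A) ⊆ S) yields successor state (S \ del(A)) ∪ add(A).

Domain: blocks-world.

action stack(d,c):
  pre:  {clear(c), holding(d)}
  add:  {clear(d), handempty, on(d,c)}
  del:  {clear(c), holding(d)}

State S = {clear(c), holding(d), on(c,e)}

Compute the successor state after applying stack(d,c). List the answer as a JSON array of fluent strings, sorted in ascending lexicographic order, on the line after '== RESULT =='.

Progress:
  pre ⊆ S: {clear(c), holding(d)} ⊆ S  — applicable
  S \ del = {on(c,e)}
  ∪ add   = {clear(d), handempty, on(c,e), on(d,c)}

== RESULT ==
["clear(d)", "handempty", "on(c,e)", "on(d,c)"]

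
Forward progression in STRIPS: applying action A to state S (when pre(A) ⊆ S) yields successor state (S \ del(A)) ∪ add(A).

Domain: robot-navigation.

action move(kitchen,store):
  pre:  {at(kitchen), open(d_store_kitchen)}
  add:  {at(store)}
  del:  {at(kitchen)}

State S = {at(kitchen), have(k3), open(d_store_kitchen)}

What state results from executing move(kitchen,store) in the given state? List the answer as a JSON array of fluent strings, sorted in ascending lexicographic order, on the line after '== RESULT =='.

Progress:
  pre ⊆ S: {at(kitchen), open(d_store_kitchen)} ⊆ S  — applicable
  S \ del = {have(k3), open(d_store_kitchen)}
  ∪ add   = {at(store), have(k3), open(d_store_kitchen)}

== RESULT ==
["at(store)", "have(k3)", "open(d_store_kitchen)"]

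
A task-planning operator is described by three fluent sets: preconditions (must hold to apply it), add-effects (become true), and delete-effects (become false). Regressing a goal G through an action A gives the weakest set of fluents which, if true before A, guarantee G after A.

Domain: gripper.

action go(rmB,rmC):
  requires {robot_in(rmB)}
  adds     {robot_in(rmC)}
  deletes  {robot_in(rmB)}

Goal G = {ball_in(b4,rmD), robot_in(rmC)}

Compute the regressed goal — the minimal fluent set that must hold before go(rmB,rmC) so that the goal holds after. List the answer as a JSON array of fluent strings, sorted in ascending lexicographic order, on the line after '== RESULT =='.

Regress:
  G ∩ del = {}  (empty — regression defined)
  G \ add = {ball_in(b4,rmD), robot_in(rmC)} \ {robot_in(rmC)} = {ball_in(b4,rmD)}
  ∪ pre   = {ball_in(b4,rmD)} ∪ {robot_in(rmB)}
          = {ball_in(b4,rmD), robot_in(rmB)}

== RESULT ==
["ball_in(b4,rmD)", "robot_in(rmB)"]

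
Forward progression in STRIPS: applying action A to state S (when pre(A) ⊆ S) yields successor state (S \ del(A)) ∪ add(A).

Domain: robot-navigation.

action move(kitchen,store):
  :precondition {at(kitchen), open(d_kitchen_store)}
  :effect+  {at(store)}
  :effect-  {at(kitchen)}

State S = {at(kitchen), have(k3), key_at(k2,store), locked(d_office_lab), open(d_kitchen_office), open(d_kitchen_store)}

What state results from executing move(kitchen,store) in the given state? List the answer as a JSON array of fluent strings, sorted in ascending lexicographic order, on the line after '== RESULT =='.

Compute (S \ del) ∪ add:
  pre ⊆ S: {at(kitchen), open(d_kitchen_store)} ⊆ S  — applicable
  S \ del = {have(k3), key_at(k2,store), locked(d_office_lab), open(d_kitchen_office), open(d_kitchen_store)}
  ∪ add   = {at(store), have(k3), key_at(k2,store), locked(d_office_lab), open(d_kitchen_office), open(d_kitchen_store)}

== RESULT ==
["at(store)", "have(k3)", "key_at(k2,store)", "locked(d_office_lab)", "open(d_kitchen_office)", "open(d_kitchen_store)"]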